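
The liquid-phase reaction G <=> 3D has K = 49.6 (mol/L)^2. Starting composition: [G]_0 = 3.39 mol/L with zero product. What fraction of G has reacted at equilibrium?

Let X = conversion of G; extent ξ = 3.39·X mol/L.
Concentrations: [G] = 3.39 − 3.39X; [D] = 10.2X.
K = [D]^3 / ([G]).
Equating to 49.6 (mol/L)^2: the physical root is X = 0.446.

X = 0.446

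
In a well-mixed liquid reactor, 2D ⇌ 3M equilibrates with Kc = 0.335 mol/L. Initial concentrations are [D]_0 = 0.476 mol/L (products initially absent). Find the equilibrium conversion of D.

Let X = conversion of D; extent ξ = 0.476X/2 mol/L.
Concentrations: [D] = 0.476 − 0.476X; [M] = 0.714X.
Kc = [M]^3 / ([D]^2).
This equals 0.335 at X = 0.415 (the root in 0 < X < 1).

X = 0.415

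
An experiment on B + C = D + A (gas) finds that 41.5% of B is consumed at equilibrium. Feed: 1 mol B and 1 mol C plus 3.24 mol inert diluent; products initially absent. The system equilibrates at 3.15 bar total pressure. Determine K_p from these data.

K_p = 0.503

Basis: 1 mol B initially; let X = conversion of B. Extent ξ = X.
At extent ξ: n_B = 1 − X; n_C = 1 − X; n_D = X; n_A = X; n_I = 3.24 (inert).
n_T stays at 5.24 (no change in mole number).
At X = 0.415: n_B = 0.585, n_C = 0.585, n_D = 0.415, n_A = 0.415, n_T = 5.24.
p_i = (n_i/n_T)·P. K_p = p_D p_A / (p_B p_C) = 0.503.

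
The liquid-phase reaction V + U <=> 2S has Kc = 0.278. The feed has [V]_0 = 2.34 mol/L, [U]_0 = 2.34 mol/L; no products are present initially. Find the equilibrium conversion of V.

X = 0.209

Let X = conversion of V; extent ξ = 2.34·X mol/L.
Concentrations: [V] = 2.34 − 2.34X; [U] = 2.34 − 2.34X; [S] = 4.68X.
Kc = [S]^2 / ([V] [U]).
Equating to 0.278: the physical root is X = 0.209.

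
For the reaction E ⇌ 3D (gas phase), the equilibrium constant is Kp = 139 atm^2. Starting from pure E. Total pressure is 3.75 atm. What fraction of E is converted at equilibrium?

Let X = conversion of E (basis 1 mol E); extent of reaction ξ = X.
Mole table: n_E = 1 − X; n_D = 3X.
Total moles n_T = 1 + 2X.
y_i = n_i/n_T, p_i = y_i·P. Kp = p_D^3 / (p_E).
This yields a degree-3 equation in X; solving on (0,1), X = 0.795.

X = 0.795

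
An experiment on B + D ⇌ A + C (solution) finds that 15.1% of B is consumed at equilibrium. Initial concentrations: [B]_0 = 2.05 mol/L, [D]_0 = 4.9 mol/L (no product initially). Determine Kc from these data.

Let X = conversion of B.
Concentrations: [B] = 2.05 − 2.05X; [D] = 4.9 − 2.05X; [A] = 2.05X; [C] = 2.05X.
At X = 0.151: [B] = 1.74, [D] = 4.59, [A] = 0.31, [C] = 0.31.
Kc = [A] [C] / ([B] [D]) = 0.012.

Kc = 0.012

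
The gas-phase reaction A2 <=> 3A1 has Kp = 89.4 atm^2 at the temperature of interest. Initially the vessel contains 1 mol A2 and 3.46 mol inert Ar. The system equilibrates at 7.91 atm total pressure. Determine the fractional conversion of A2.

X = 0.765

Basis: 1 mol A2 initially; let X = conversion of A2. Extent ξ = X.
Species balance: n_A2 = 1 − X; n_A1 = 3X; n_I = 3.46 (inert).
Summing: n_T = 4.46 + 2X.
Mole fractions y_i = n_i/n_T; Kp = p_A1^3 / (p_A2) with p_i = y_i·P.
Setting this equal to 89.4 atm^2 and taking the physical root (0 < X < 1) gives X = 0.765.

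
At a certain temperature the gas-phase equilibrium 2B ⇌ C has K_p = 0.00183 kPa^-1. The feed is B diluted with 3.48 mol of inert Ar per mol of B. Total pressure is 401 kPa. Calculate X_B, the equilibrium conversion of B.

Let X = conversion of B (basis 1 mol B); extent of reaction ξ = 0.5X.
Moles: n_B = 1 − X; n_C = 0.5X; n_I = 3.48 (inert).
Summing: n_T = 4.48 − 0.5X.
With p_i = (n_i/n_T)P, K_p = p_C / (p_B^2).
Setting this equal to 0.00183 kPa^-1 and taking the physical root (0 < X < 1) gives X = 0.210.

X = 0.210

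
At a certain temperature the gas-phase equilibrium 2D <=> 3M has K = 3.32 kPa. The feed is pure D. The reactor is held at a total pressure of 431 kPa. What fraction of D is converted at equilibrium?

X = 0.123

Let X = conversion of D (basis 1 mol D); extent of reaction ξ = 0.5X.
At extent ξ: n_D = 1 − X; n_M = 1.5X.
n_T = Σnᵢ = 1 + 0.5X.
y_i = n_i/n_T, p_i = y_i·P. K = p_M^3 / (p_D^2).
Setting this equal to 3.32 kPa and taking the physical root (0 < X < 1) gives X = 0.123.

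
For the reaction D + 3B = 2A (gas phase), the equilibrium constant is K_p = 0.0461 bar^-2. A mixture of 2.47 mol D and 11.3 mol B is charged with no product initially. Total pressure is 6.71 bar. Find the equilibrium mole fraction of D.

Take 2.47 mol D as basis and let X be its fractional conversion, so ξ = 2.47X.
Species balance: n_D = 2.47 − 2.47X; n_B = 11.3 − 7.41X; n_A = 4.94X.
Summing: n_T = 13.8 − 4.94X.
With p_i = (n_i/n_T)P, K_p = p_A^2 / (p_D p_B^3).
Equating to 0.0461 bar^-2 and solving on 0 < X < 1: X = 0.546.
Then n_D = 1.12, n_T = 11.1, so y_D = 0.101.

y_D = 0.101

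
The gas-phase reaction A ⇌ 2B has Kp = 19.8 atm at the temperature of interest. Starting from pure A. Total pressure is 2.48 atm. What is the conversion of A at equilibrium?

Basis: 1 mol A initially; let X = conversion of A. Extent ξ = X.
Species balance: n_A = 1 − X; n_B = 2X.
Total moles n_T = 1 + X.
With p_i = (n_i/n_T)P, Kp = p_B^2 / (p_A).
Setting this equal to 19.8 atm and taking the physical root (0 < X < 1) gives X = 0.816.

X = 0.816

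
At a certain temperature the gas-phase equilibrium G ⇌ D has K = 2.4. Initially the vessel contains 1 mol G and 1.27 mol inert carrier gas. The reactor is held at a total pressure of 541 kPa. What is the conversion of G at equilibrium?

Take 1 mol G as basis and let X be its fractional conversion, so ξ = X.
Moles: n_G = 1 − X; n_D = X; n_I = 1.27 (inert).
n_T stays at 2.27 (no change in mole number).
Mole fractions y_i = n_i/n_T; K = p_D / (p_G) with p_i = y_i·P.
Setting this equal to 2.4 and taking the physical root (0 < X < 1) gives X = 0.706.

X = 0.706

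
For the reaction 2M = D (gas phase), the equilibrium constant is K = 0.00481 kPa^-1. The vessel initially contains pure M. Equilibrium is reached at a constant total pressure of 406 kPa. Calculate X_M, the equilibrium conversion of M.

X = 0.663

Basis: 1 mol M initially; let X = conversion of M. Extent ξ = 0.5X.
Species balance: n_M = 1 − X; n_D = 0.5X.
Total moles n_T = 1 − 0.5X.
With p_i = (n_i/n_T)P, K = p_D / (p_M^2).
Setting this equal to 0.00481 kPa^-1 and taking the physical root (0 < X < 1) gives X = 0.663.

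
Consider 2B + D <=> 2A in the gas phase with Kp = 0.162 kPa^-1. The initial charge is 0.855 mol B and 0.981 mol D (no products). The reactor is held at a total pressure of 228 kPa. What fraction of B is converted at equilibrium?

X = 0.799

Let X = conversion of B (basis 0.855 mol B); extent of reaction ξ = 0.427X.
Moles: n_B = 0.855 − 0.855X; n_D = 0.981 − 0.427X; n_A = 0.855X.
Total moles n_T = 1.84 − 0.427X.
Mole fractions y_i = n_i/n_T; Kp = p_A^2 / (p_B^2 p_D) with p_i = y_i·P.
This yields a degree-3 equation in X; solving on (0,1), X = 0.799.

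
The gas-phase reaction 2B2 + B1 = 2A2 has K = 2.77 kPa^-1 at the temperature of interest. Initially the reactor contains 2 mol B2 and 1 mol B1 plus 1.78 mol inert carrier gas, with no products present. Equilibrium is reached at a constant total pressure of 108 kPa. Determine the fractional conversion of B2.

X = 0.796

Take 2 mol B2 as basis and let X be its fractional conversion, so ξ = X.
Moles: n_B2 = 2 − 2X; n_B1 = 1 − X; n_A2 = 2X; n_I = 1.78 (inert).
Summing: n_T = 4.78 − X.
With p_i = (n_i/n_T)P, K = p_A2^2 / (p_B2^2 p_B1).
Substituting and setting equal to 2.77 kPa^-1 gives a polynomial in X; the root in (0,1) is X = 0.796.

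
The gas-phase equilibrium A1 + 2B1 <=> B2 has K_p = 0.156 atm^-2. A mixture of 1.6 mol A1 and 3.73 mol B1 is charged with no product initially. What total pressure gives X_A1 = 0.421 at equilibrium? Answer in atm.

Let X = conversion of A1 (basis 1.6 mol A1); extent of reaction ξ = 1.6X.
Mole table: n_A1 = 1.6 − 1.6X; n_B1 = 3.73 − 3.2X; n_B2 = 1.6X.
n_T = Σnᵢ = 5.33 − 3.2X.
K_p = p_B2 / (p_A1 p_B1^2) with p_i = (n_i/n_T)·P.
At X = 0.421: the mole-fraction product g(X) = Π y_i^ν_i = 2.031. Since K_p = g(X)·P^{-2}, P = (g/K_p)^(1/2) = (2.031/0.156)^(1/2) = 3.61 atm.

P = 3.61 atm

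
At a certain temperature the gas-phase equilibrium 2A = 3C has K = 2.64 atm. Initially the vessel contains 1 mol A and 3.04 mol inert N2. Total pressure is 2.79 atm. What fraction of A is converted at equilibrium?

X = 0.589

Take 1 mol A as basis and let X be its fractional conversion, so ξ = 0.5X.
At extent ξ: n_A = 1 − X; n_C = 1.5X; n_I = 3.04 (inert).
Total moles n_T = 4.04 + 0.5X.
Mole fractions y_i = n_i/n_T; K = p_C^3 / (p_A^2) with p_i = y_i·P.
This yields a degree-3 equation in X; solving on (0,1), X = 0.589.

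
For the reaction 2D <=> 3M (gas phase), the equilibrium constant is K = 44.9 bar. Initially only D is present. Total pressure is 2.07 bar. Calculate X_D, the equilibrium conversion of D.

X = 0.773

Take 1 mol D as basis and let X be its fractional conversion, so ξ = 0.5X.
Moles: n_D = 1 − X; n_M = 1.5X.
Summing: n_T = 1 + 0.5X.
With p_i = (n_i/n_T)P, K = p_M^3 / (p_D^2).
This yields a degree-3 equation in X; solving on (0,1), X = 0.773.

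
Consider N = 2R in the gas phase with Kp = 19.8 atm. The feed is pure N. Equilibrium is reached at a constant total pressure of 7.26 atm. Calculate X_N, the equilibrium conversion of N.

Take 1 mol N as basis and let X be its fractional conversion, so ξ = X.
Mole table: n_N = 1 − X; n_R = 2X.
Summing: n_T = 1 + X.
y_i = n_i/n_T, p_i = y_i·P. Kp = p_R^2 / (p_N).
Equating to 19.8 atm and solving on 0 < X < 1: X = 0.637.

X = 0.637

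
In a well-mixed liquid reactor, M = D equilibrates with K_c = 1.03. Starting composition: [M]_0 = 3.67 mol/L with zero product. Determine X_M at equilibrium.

X = 0.507

Let X = conversion of M; extent ξ = 3.67·X mol/L.
Concentrations: [M] = 3.67 − 3.67X; [D] = 3.67X.
K_c = [D] / ([M]).
Solving K_c = 1.03 for X ∈ (0,1): X = 0.507.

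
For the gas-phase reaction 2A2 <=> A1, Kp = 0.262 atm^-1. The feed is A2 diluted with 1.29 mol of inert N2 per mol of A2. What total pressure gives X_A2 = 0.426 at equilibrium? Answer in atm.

Let X = conversion of A2 (basis 1 mol A2); extent of reaction ξ = 0.5X.
Species balance: n_A2 = 1 − X; n_A1 = 0.5X; n_I = 1.29 (inert).
Total moles n_T = 2.29 − 0.5X.
Kp = p_A1 / (p_A2^2) with p_i = (n_i/n_T)·P.
At X = 0.426: the mole-fraction product g(X) = Π y_i^ν_i = 1.343. Since Kp = g(X)·P^{-1}, P = (g/Kp)^(1/1) = (1.343/0.262)^(1/1) = 5.12 atm.

P = 5.12 atm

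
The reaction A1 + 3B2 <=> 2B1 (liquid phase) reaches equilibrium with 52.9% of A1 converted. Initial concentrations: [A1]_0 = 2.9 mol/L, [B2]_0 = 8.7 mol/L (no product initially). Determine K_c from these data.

Let X = conversion of A1.
Concentrations: [A1] = 2.9 − 2.9X; [B2] = 8.7 − 8.7X; [B1] = 5.8X.
At X = 0.529: [A1] = 1.37, [B2] = 4.1, [B1] = 3.07.
K_c = [B1]^2 / ([A1] [B2]^3) = 0.1 (mol/L)^-2.

K_c = 0.1 (mol/L)^-2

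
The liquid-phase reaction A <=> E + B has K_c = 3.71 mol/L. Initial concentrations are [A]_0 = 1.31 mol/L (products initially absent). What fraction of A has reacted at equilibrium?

Let X = conversion of A; extent ξ = 1.31·X mol/L.
Concentrations: [A] = 1.31 − 1.31X; [E] = 1.31X; [B] = 1.31X.
K_c = [E] [B] / ([A]).
Equating to 3.71 mol/L: the physical root is X = 0.783.

X = 0.783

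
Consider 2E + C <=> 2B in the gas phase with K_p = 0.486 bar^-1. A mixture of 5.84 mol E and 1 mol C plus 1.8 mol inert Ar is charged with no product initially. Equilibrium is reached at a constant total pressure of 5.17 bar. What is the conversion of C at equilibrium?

X = 0.693

Let X = conversion of C (basis 1 mol C); extent of reaction ξ = X.
Species balance: n_E = 5.84 − 2X; n_C = 1 − X; n_B = 2X; n_I = 1.8 (inert).
Summing: n_T = 8.64 − X.
y_i = n_i/n_T, p_i = y_i·P. K_p = p_B^2 / (p_E^2 p_C).
Setting this equal to 0.486 bar^-1 and taking the physical root (0 < X < 1) gives X = 0.693.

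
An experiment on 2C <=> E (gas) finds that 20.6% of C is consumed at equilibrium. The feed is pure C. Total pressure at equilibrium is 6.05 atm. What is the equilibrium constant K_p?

Let X = conversion of C (basis 1 mol C); extent of reaction ξ = 0.5X.
Species balance: n_C = 1 − X; n_E = 0.5X.
n_T = Σnᵢ = 1 − 0.5X.
At X = 0.206: n_C = 0.794, n_E = 0.103, n_T = 0.897.
p_i = (n_i/n_T)·P. K_p = p_E / (p_C^2) = 0.0242 atm^-1.

K_p = 0.0242 atm^-1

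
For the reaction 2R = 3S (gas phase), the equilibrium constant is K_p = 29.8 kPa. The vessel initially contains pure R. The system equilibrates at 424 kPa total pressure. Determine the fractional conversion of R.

Basis: 1 mol R initially; let X = conversion of R. Extent ξ = 0.5X.
Species balance: n_R = 1 − X; n_S = 1.5X.
Total moles n_T = 1 + 0.5X.
Mole fractions y_i = n_i/n_T; K_p = p_S^3 / (p_R^2) with p_i = y_i·P.
Equating to 29.8 kPa and solving on 0 < X < 1: X = 0.238.

X = 0.238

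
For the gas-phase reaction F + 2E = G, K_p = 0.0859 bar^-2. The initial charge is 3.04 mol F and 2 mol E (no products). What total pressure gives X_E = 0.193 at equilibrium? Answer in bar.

P = 2.56 bar

Take 2 mol E as basis and let X be its fractional conversion, so ξ = X.
Moles: n_F = 3.04 − X; n_E = 2 − 2X; n_G = X.
Total moles n_T = 5.04 − 2X.
K_p = p_G / (p_F p_E^2) with p_i = (n_i/n_T)·P.
At X = 0.193: the mole-fraction product g(X) = Π y_i^ν_i = 0.5637. Since K_p = g(X)·P^{-2}, P = (g/K_p)^(1/2) = (0.5637/0.0859)^(1/2) = 2.56 bar.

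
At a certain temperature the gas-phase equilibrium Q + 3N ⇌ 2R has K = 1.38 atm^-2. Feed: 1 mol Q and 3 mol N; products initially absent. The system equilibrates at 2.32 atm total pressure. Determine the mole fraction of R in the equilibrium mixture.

Take 1 mol Q as basis and let X be its fractional conversion, so ξ = X.
Mole table: n_Q = 1 − X; n_N = 3 − 3X; n_R = 2X.
Total moles n_T = 4 − 2X.
y_i = n_i/n_T, p_i = y_i·P. K = p_R^2 / (p_Q p_N^3).
Equating to 1.38 atm^-2 and solving on 0 < X < 1: X = 0.531.
Then n_R = 1.06, n_T = 2.94, so y_R = 0.361.

y_R = 0.361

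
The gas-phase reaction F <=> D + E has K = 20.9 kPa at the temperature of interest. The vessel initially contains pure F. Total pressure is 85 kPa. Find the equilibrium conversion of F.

Basis: 1 mol F initially; let X = conversion of F. Extent ξ = X.
At extent ξ: n_F = 1 − X; n_D = X; n_E = X.
n_T = Σnᵢ = 1 + X.
With p_i = (n_i/n_T)P, K = p_D p_E / (p_F).
Substituting and setting equal to 20.9 kPa gives a polynomial in X; the root in (0,1) is X = 0.444.

X = 0.444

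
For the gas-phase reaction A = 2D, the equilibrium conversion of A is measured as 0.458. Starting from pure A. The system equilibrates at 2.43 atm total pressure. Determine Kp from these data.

Take 1 mol A as basis and let X be its fractional conversion, so ξ = X.
Moles: n_A = 1 − X; n_D = 2X.
Total moles n_T = 1 + X.
At X = 0.458: n_A = 0.542, n_D = 0.916, n_T = 1.46.
p_i = (n_i/n_T)·P. Kp = p_D^2 / (p_A) = 2.58 atm.

Kp = 2.58 atm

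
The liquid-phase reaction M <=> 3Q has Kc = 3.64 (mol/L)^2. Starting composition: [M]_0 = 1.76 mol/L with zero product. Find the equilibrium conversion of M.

Let X = conversion of M; extent ξ = 1.76·X mol/L.
Concentrations: [M] = 1.76 − 1.76X; [Q] = 5.28X.
Kc = [Q]^3 / ([M]).
Equating to 3.64 (mol/L)^2: the physical root is X = 0.311.

X = 0.311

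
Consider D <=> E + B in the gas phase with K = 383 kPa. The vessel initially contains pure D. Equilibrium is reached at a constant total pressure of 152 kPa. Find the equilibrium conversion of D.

X = 0.846

Take 1 mol D as basis and let X be its fractional conversion, so ξ = X.
Moles: n_D = 1 − X; n_E = X; n_B = X.
Total moles n_T = 1 + X.
y_i = n_i/n_T, p_i = y_i·P. K = p_E p_B / (p_D).
This yields a degree-2 equation in X; solving on (0,1), X = 0.846.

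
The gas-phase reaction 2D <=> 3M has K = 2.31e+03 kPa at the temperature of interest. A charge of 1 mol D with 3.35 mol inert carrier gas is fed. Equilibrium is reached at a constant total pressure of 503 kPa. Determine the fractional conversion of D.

X = 0.746

Let X = conversion of D (basis 1 mol D); extent of reaction ξ = 0.5X.
Mole table: n_D = 1 − X; n_M = 1.5X; n_I = 3.35 (inert).
Summing: n_T = 4.35 + 0.5X.
Mole fractions y_i = n_i/n_T; K = p_M^3 / (p_D^2) with p_i = y_i·P.
This yields a degree-3 equation in X; solving on (0,1), X = 0.746.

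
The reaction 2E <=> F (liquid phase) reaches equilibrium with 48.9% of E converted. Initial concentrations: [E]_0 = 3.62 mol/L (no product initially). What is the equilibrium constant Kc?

Kc = 0.259 L/mol

Let X = conversion of E.
Concentrations: [E] = 3.62 − 3.62X; [F] = 1.81X.
At X = 0.489: [E] = 1.85, [F] = 0.885.
Kc = [F] / ([E]^2) = 0.259 L/mol.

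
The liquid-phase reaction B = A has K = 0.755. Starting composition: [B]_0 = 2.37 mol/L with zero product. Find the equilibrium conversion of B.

X = 0.430

Let X = conversion of B; extent ξ = 2.37·X mol/L.
Concentrations: [B] = 2.37 − 2.37X; [A] = 2.37X.
K = [A] / ([B]).
This equals 0.755 at X = 0.430 (the root in 0 < X < 1).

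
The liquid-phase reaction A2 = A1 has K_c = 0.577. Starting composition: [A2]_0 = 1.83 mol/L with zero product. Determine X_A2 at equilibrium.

X = 0.366

Let X = conversion of A2; extent ξ = 1.83·X mol/L.
Concentrations: [A2] = 1.83 − 1.83X; [A1] = 1.83X.
K_c = [A1] / ([A2]).
Equating to 0.577: the physical root is X = 0.366.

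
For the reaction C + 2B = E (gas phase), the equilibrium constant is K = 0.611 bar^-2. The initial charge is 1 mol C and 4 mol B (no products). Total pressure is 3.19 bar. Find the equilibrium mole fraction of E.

Take 1 mol C as basis and let X be its fractional conversion, so ξ = X.
Moles: n_C = 1 − X; n_B = 4 − 2X; n_E = X.
n_T = Σnᵢ = 5 − 2X.
y_i = n_i/n_T, p_i = y_i·P. K = p_E / (p_C p_B^2).
Setting this equal to 0.611 bar^-2 and taking the physical root (0 < X < 1) gives X = 0.760.
Then n_E = 0.76, n_T = 3.48, so y_E = 0.218.

y_E = 0.218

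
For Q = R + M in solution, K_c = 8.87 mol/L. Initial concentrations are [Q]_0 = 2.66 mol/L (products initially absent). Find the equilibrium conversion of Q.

X = 0.805

Let X = conversion of Q; extent ξ = 2.66·X mol/L.
Concentrations: [Q] = 2.66 − 2.66X; [R] = 2.66X; [M] = 2.66X.
K_c = [R] [M] / ([Q]).
This equals 8.87 at X = 0.805 (the root in 0 < X < 1).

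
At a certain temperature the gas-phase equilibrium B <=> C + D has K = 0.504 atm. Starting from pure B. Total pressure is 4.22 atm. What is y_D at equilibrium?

y_D = 0.246

Basis: 1 mol B initially; let X = conversion of B. Extent ξ = X.
At extent ξ: n_B = 1 − X; n_C = X; n_D = X.
Total moles n_T = 1 + X.
With p_i = (n_i/n_T)P, K = p_C p_D / (p_B).
Equating to 0.504 atm and solving on 0 < X < 1: X = 0.327.
Then n_D = 0.327, n_T = 1.33, so y_D = 0.246.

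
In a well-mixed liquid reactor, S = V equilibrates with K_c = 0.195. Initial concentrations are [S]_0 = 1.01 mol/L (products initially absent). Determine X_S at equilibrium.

Let X = conversion of S; extent ξ = 1.01·X mol/L.
Concentrations: [S] = 1.01 − 1.01X; [V] = 1.01X.
K_c = [V] / ([S]).
This equals 0.195 at X = 0.163 (the root in 0 < X < 1).

X = 0.163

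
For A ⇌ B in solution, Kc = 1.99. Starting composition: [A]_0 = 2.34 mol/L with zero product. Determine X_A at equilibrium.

Let X = conversion of A; extent ξ = 2.34·X mol/L.
Concentrations: [A] = 2.34 − 2.34X; [B] = 2.34X.
Kc = [B] / ([A]).
Equating to 1.99: the physical root is X = 0.666.

X = 0.666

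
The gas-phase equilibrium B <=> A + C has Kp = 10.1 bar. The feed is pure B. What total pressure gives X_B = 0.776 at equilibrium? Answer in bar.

Basis: 1 mol B initially; let X = conversion of B. Extent ξ = X.
Moles: n_B = 1 − X; n_A = X; n_C = X.
n_T = Σnᵢ = 1 + X.
Kp = p_A p_C / (p_B) with p_i = (n_i/n_T)·P.
At X = 0.776: the mole-fraction product g(X) = Π y_i^ν_i = 1.514. Since Kp = g(X)·P^{1}, P = (Kp/g)^(1/1) = (10.1/1.514)^(1/1) = 6.67 bar.

P = 6.67 bar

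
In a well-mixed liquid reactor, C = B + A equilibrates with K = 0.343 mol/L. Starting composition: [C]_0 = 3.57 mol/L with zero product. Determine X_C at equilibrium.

Let X = conversion of C; extent ξ = 3.57·X mol/L.
Concentrations: [C] = 3.57 − 3.57X; [B] = 3.57X; [A] = 3.57X.
K = [B] [A] / ([C]).
Equating to 0.343 mol/L: the physical root is X = 0.266.

X = 0.266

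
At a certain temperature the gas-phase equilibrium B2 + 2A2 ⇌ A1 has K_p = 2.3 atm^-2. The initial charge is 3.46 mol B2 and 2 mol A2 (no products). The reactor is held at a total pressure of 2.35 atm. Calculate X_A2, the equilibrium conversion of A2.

X = 0.712

Basis: 2 mol A2 initially; let X = conversion of A2. Extent ξ = X.
Mole table: n_B2 = 3.46 − X; n_A2 = 2 − 2X; n_A1 = X.
Total moles n_T = 5.46 − 2X.
With p_i = (n_i/n_T)P, K_p = p_A1 / (p_B2 p_A2^2).
Substituting and setting equal to 2.3 atm^-2 gives a polynomial in X; the root in (0,1) is X = 0.712.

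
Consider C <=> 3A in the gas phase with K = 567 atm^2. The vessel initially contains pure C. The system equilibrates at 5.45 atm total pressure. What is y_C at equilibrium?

Let X = conversion of C (basis 1 mol C); extent of reaction ξ = X.
Species balance: n_C = 1 − X; n_A = 3X.
Summing: n_T = 1 + 2X.
Mole fractions y_i = n_i/n_T; K = p_A^3 / (p_C) with p_i = y_i·P.
Equating to 567 atm^2 and solving on 0 < X < 1: X = 0.875.
Then n_C = 0.125, n_T = 2.75, so y_C = 0.046.

y_C = 0.046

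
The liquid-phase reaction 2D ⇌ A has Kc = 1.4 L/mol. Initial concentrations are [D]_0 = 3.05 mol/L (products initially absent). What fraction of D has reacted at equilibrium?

Let X = conversion of D; extent ξ = 3.05X/2 mol/L.
Concentrations: [D] = 3.05 − 3.05X; [A] = 1.52X.
Kc = [A] / ([D]^2).
Setting equal to 1.4 and solving for X on (0,1) gives X = 0.711.

X = 0.711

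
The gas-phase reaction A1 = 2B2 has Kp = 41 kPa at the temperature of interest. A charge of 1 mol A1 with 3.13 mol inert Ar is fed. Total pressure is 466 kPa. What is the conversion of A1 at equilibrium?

Let X = conversion of A1 (basis 1 mol A1); extent of reaction ξ = X.
Species balance: n_A1 = 1 − X; n_B2 = 2X; n_I = 3.13 (inert).
Total moles n_T = 4.13 + X.
y_i = n_i/n_T, p_i = y_i·P. Kp = p_B2^2 / (p_A1).
This yields a degree-2 equation in X; solving on (0,1), X = 0.266.

X = 0.266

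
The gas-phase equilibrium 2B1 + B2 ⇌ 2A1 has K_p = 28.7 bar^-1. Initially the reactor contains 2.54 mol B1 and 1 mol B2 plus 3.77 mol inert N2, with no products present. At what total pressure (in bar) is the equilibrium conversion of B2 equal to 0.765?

P = 2.23 bar

Let X = conversion of B2 (basis 1 mol B2); extent of reaction ξ = X.
Mole table: n_B1 = 2.54 − 2X; n_B2 = 1 − X; n_A1 = 2X; n_I = 3.77 (inert).
Total moles n_T = 7.31 − X.
K_p = p_A1^2 / (p_B1^2 p_B2) with p_i = (n_i/n_T)·P.
At X = 0.765: the mole-fraction product g(X) = Π y_i^ν_i = 63.91. Since K_p = g(X)·P^{-1}, P = (g/K_p)^(1/1) = (63.91/28.7)^(1/1) = 2.23 bar.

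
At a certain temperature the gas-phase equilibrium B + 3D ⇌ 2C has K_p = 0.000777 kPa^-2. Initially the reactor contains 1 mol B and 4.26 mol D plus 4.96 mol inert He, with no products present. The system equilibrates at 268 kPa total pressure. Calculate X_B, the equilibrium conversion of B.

Basis: 1 mol B initially; let X = conversion of B. Extent ξ = X.
Species balance: n_B = 1 − X; n_D = 4.26 − 3X; n_C = 2X; n_I = 4.96 (inert).
Summing: n_T = 10.2 − 2X.
Mole fractions y_i = n_i/n_T; K_p = p_C^2 / (p_B p_D^3) with p_i = y_i·P.
Substituting and setting equal to 0.000777 kPa^-2 gives a polynomial in X; the root in (0,1) is X = 0.710.

X = 0.710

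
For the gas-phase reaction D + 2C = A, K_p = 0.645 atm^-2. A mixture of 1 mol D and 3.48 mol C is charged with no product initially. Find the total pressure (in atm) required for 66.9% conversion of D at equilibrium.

P = 2.6 atm

Take 1 mol D as basis and let X be its fractional conversion, so ξ = X.
Mole table: n_D = 1 − X; n_C = 3.48 − 2X; n_A = X.
Total moles n_T = 4.48 − 2X.
K_p = p_A / (p_D p_C^2) with p_i = (n_i/n_T)·P.
At X = 0.669: the mole-fraction product g(X) = Π y_i^ν_i = 4.349. Since K_p = g(X)·P^{-2}, P = (g/K_p)^(1/2) = (4.349/0.645)^(1/2) = 2.6 atm.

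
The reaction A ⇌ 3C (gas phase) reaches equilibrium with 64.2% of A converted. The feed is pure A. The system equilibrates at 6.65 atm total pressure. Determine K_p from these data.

K_p = 169 atm^2

Take 1 mol A as basis and let X be its fractional conversion, so ξ = X.
At extent ξ: n_A = 1 − X; n_C = 3X.
Summing: n_T = 1 + 2X.
At X = 0.642: n_A = 0.358, n_C = 1.93, n_T = 2.28.
p_i = (n_i/n_T)·P. K_p = p_C^3 / (p_A) = 169 atm^2.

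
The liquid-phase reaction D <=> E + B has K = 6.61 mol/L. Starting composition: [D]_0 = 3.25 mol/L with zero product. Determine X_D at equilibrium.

Let X = conversion of D; extent ξ = 3.25·X mol/L.
Concentrations: [D] = 3.25 − 3.25X; [E] = 3.25X; [B] = 3.25X.
K = [E] [B] / ([D]).
Equating to 6.61 mol/L: the physical root is X = 0.735.

X = 0.735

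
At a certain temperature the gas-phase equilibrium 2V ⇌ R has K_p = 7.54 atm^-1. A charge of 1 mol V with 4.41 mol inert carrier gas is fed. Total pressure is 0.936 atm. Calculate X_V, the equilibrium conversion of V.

X = 0.552

Let X = conversion of V (basis 1 mol V); extent of reaction ξ = 0.5X.
At extent ξ: n_V = 1 − X; n_R = 0.5X; n_I = 4.41 (inert).
Total moles n_T = 5.41 − 0.5X.
y_i = n_i/n_T, p_i = y_i·P. K_p = p_R / (p_V^2).
Setting this equal to 7.54 atm^-1 and taking the physical root (0 < X < 1) gives X = 0.552.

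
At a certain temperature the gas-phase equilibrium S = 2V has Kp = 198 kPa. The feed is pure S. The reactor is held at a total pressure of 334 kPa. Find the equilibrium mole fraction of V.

y_V = 0.529

Basis: 1 mol S initially; let X = conversion of S. Extent ξ = X.
At extent ξ: n_S = 1 − X; n_V = 2X.
n_T = Σnᵢ = 1 + X.
With p_i = (n_i/n_T)P, Kp = p_V^2 / (p_S).
Substituting and setting equal to 198 kPa gives a polynomial in X; the root in (0,1) is X = 0.359.
Then n_V = 0.719, n_T = 1.36, so y_V = 0.529.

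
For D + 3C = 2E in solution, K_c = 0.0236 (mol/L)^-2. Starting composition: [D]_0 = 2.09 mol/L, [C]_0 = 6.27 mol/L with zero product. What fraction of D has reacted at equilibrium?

Let X = conversion of D; extent ξ = 2.09·X mol/L.
Concentrations: [D] = 2.09 − 2.09X; [C] = 6.27 − 6.27X; [E] = 4.18X.
K_c = [E]^2 / ([D] [C]^3).
Equating to 0.0236 (mol/L)^-2: the physical root is X = 0.351.

X = 0.351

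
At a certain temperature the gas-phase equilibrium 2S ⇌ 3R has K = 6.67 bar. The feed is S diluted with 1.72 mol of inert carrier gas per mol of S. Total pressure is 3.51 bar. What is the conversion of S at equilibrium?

Basis: 1 mol S initially; let X = conversion of S. Extent ξ = 0.5X.
Mole table: n_S = 1 − X; n_R = 1.5X; n_I = 1.72 (inert).
Summing: n_T = 2.72 + 0.5X.
With p_i = (n_i/n_T)P, K = p_R^3 / (p_S^2).
Equating to 6.67 bar and solving on 0 < X < 1: X = 0.623.

X = 0.623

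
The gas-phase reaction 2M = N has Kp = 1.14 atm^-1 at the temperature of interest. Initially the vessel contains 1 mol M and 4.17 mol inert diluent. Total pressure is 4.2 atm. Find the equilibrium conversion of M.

Basis: 1 mol M initially; let X = conversion of M. Extent ξ = 0.5X.
Species balance: n_M = 1 − X; n_N = 0.5X; n_I = 4.17 (inert).
n_T = Σnᵢ = 5.17 − 0.5X.
With p_i = (n_i/n_T)P, Kp = p_N / (p_M^2).
Equating to 1.14 atm^-1 and solving on 0 < X < 1: X = 0.495.

X = 0.495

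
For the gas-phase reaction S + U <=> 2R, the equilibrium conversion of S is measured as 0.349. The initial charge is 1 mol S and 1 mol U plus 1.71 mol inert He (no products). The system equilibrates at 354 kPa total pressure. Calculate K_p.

K_p = 1.15

Basis: 1 mol S initially; let X = conversion of S. Extent ξ = X.
At extent ξ: n_S = 1 − X; n_U = 1 − X; n_R = 2X; n_I = 1.71 (inert).
n_T stays at 3.71 (no change in mole number).
At X = 0.349: n_S = 0.651, n_U = 0.651, n_R = 0.698, n_T = 3.71.
p_i = (n_i/n_T)·P. K_p = p_R^2 / (p_S p_U) = 1.15.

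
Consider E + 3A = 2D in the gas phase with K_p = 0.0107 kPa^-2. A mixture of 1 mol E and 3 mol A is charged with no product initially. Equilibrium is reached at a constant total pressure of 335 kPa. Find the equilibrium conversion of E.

X = 0.853

Basis: 1 mol E initially; let X = conversion of E. Extent ξ = X.
Mole table: n_E = 1 − X; n_A = 3 − 3X; n_D = 2X.
n_T = Σnᵢ = 4 − 2X.
y_i = n_i/n_T, p_i = y_i·P. K_p = p_D^2 / (p_E p_A^3).
Setting this equal to 0.0107 kPa^-2 and taking the physical root (0 < X < 1) gives X = 0.853.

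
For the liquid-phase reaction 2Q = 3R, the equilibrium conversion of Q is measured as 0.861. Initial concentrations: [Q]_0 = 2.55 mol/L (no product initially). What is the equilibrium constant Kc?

Kc = 284 mol/L

Let X = conversion of Q.
Concentrations: [Q] = 2.55 − 2.55X; [R] = 3.82X.
At X = 0.861: [Q] = 0.354, [R] = 3.29.
Kc = [R]^3 / ([Q]^2) = 284 mol/L.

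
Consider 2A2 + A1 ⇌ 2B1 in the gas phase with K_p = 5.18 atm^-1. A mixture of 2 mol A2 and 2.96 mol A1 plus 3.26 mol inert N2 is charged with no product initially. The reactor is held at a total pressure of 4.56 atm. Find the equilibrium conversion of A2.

Take 2 mol A2 as basis and let X be its fractional conversion, so ξ = X.
Species balance: n_A2 = 2 − 2X; n_A1 = 2.96 − X; n_B1 = 2X; n_I = 3.26 (inert).
Total moles n_T = 8.22 − X.
Mole fractions y_i = n_i/n_T; K_p = p_B1^2 / (p_A2^2 p_A1) with p_i = y_i·P.
Equating to 5.18 atm^-1 and solving on 0 < X < 1: X = 0.726.

X = 0.726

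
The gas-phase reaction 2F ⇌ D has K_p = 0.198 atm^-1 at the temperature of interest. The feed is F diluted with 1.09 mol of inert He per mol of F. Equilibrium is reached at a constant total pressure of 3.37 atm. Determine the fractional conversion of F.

X = 0.320

Basis: 1 mol F initially; let X = conversion of F. Extent ξ = 0.5X.
Mole table: n_F = 1 − X; n_D = 0.5X; n_I = 1.09 (inert).
Summing: n_T = 2.09 − 0.5X.
y_i = n_i/n_T, p_i = y_i·P. K_p = p_D / (p_F^2).
Setting this equal to 0.198 atm^-1 and taking the physical root (0 < X < 1) gives X = 0.320.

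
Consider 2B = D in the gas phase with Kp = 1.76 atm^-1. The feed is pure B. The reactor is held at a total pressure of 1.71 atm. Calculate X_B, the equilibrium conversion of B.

Take 1 mol B as basis and let X be its fractional conversion, so ξ = 0.5X.
Moles: n_B = 1 − X; n_D = 0.5X.
n_T = Σnᵢ = 1 − 0.5X.
y_i = n_i/n_T, p_i = y_i·P. Kp = p_D / (p_B^2).
Equating to 1.76 atm^-1 and solving on 0 < X < 1: X = 0.723.

X = 0.723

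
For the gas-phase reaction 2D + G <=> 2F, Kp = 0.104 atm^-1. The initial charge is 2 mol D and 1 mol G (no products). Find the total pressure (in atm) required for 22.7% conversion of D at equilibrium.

P = 2.97 atm

Take 2 mol D as basis and let X be its fractional conversion, so ξ = X.
At extent ξ: n_D = 2 − 2X; n_G = 1 − X; n_F = 2X.
Total moles n_T = 3 − X.
Kp = p_F^2 / (p_D^2 p_G) with p_i = (n_i/n_T)·P.
At X = 0.227: the mole-fraction product g(X) = Π y_i^ν_i = 0.3094. Since Kp = g(X)·P^{-1}, P = (g/Kp)^(1/1) = (0.3094/0.104)^(1/1) = 2.97 atm.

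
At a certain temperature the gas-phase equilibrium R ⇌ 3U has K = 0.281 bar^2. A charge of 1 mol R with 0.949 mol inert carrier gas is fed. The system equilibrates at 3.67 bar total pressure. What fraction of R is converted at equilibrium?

Basis: 1 mol R initially; let X = conversion of R. Extent ξ = X.
Mole table: n_R = 1 − X; n_U = 3X; n_I = 0.949 (inert).
n_T = Σnᵢ = 1.95 + 2X.
y_i = n_i/n_T, p_i = y_i·P. K = p_U^3 / (p_R).
This yields a degree-3 equation in X; solving on (0,1), X = 0.149.

X = 0.149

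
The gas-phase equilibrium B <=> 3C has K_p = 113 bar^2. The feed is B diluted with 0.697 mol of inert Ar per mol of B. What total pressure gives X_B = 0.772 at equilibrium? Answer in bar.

Let X = conversion of B (basis 1 mol B); extent of reaction ξ = X.
At extent ξ: n_B = 1 − X; n_C = 3X; n_I = 0.697 (inert).
Summing: n_T = 1.7 + 2X.
K_p = p_C^3 / (p_B) with p_i = (n_i/n_T)·P.
At X = 0.772: the mole-fraction product g(X) = Π y_i^ν_i = 5.187. Since K_p = g(X)·P^{2}, P = (K_p/g)^(1/2) = (113/5.187)^(1/2) = 4.67 bar.

P = 4.67 bar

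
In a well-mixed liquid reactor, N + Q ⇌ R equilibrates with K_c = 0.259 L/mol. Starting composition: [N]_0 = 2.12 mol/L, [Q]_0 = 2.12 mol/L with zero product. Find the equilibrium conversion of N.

Let X = conversion of N; extent ξ = 2.12·X mol/L.
Concentrations: [N] = 2.12 − 2.12X; [Q] = 2.12 − 2.12X; [R] = 2.12X.
K_c = [R] / ([N] [Q]).
Solving K_c = 0.259 for X ∈ (0,1): X = 0.283.

X = 0.283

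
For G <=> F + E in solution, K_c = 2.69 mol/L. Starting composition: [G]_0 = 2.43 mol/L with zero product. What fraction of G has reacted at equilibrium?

X = 0.635

Let X = conversion of G; extent ξ = 2.43·X mol/L.
Concentrations: [G] = 2.43 − 2.43X; [F] = 2.43X; [E] = 2.43X.
K_c = [F] [E] / ([G]).
This equals 2.69 at X = 0.635 (the root in 0 < X < 1).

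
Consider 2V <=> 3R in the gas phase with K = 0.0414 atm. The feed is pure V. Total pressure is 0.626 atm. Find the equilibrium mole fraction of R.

Let X = conversion of V (basis 1 mol V); extent of reaction ξ = 0.5X.
At extent ξ: n_V = 1 − X; n_R = 1.5X.
n_T = Σnᵢ = 1 + 0.5X.
y_i = n_i/n_T, p_i = y_i·P. K = p_R^3 / (p_V^2).
Equating to 0.0414 atm and solving on 0 < X < 1: X = 0.234.
Then n_R = 0.351, n_T = 1.12, so y_R = 0.314.

y_R = 0.314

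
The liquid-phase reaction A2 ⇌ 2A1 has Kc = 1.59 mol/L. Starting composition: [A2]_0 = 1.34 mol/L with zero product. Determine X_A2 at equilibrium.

X = 0.416

Let X = conversion of A2; extent ξ = 1.34·X mol/L.
Concentrations: [A2] = 1.34 − 1.34X; [A1] = 2.68X.
Kc = [A1]^2 / ([A2]).
Setting equal to 1.59 and solving for X on (0,1) gives X = 0.416.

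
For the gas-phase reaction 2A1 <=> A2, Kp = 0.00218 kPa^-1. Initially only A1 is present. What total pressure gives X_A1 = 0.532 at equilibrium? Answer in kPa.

P = 409 kPa

Basis: 1 mol A1 initially; let X = conversion of A1. Extent ξ = 0.5X.
Moles: n_A1 = 1 − X; n_A2 = 0.5X.
n_T = Σnᵢ = 1 − 0.5X.
Kp = p_A2 / (p_A1^2) with p_i = (n_i/n_T)·P.
At X = 0.532: the mole-fraction product g(X) = Π y_i^ν_i = 0.8914. Since Kp = g(X)·P^{-1}, P = (g/Kp)^(1/1) = (0.8914/0.00218)^(1/1) = 409 kPa.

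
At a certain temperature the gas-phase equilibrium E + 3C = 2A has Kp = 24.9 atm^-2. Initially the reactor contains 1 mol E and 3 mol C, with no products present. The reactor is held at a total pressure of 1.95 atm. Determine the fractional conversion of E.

Let X = conversion of E (basis 1 mol E); extent of reaction ξ = X.
Moles: n_E = 1 − X; n_C = 3 − 3X; n_A = 2X.
n_T = Σnᵢ = 4 − 2X.
With p_i = (n_i/n_T)P, Kp = p_A^2 / (p_E p_C^3).
This yields a degree-4 equation in X; solving on (0,1), X = 0.729.

X = 0.729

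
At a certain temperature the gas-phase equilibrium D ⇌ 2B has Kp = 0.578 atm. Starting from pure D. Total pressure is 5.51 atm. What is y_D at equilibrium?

y_D = 0.724

Basis: 1 mol D initially; let X = conversion of D. Extent ξ = X.
At extent ξ: n_D = 1 − X; n_B = 2X.
Total moles n_T = 1 + X.
y_i = n_i/n_T, p_i = y_i·P. Kp = p_B^2 / (p_D).
Substituting and setting equal to 0.578 atm gives a polynomial in X; the root in (0,1) is X = 0.160.
Then n_D = 0.84, n_T = 1.16, so y_D = 0.724.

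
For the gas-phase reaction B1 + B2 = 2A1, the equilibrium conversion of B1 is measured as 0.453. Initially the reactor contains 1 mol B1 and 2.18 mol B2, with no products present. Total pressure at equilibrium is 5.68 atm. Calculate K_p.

K_p = 0.869

Let X = conversion of B1 (basis 1 mol B1); extent of reaction ξ = X.
Species balance: n_B1 = 1 − X; n_B2 = 2.18 − X; n_A1 = 2X.
Since Δν = 0, n_T = 3.18 throughout.
At X = 0.453: n_B1 = 0.547, n_B2 = 1.73, n_A1 = 0.906, n_T = 3.18.
p_i = (n_i/n_T)·P. K_p = p_A1^2 / (p_B1 p_B2) = 0.869.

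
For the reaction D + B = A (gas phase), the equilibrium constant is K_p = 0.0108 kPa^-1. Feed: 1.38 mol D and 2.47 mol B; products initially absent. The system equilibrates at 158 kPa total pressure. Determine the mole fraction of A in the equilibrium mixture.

y_A = 0.214

Basis: 1.38 mol D initially; let X = conversion of D. Extent ξ = 1.38X.
At extent ξ: n_D = 1.38 − 1.38X; n_B = 2.47 − 1.38X; n_A = 1.38X.
n_T = Σnᵢ = 3.85 − 1.38X.
y_i = n_i/n_T, p_i = y_i·P. K_p = p_A / (p_D p_B).
Equating to 0.0108 kPa^-1 and solving on 0 < X < 1: X = 0.491.
Then n_A = 0.677, n_T = 3.17, so y_A = 0.214.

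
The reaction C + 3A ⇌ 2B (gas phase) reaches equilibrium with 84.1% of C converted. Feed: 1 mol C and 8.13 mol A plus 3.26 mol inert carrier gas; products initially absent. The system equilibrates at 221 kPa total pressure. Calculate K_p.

Basis: 1 mol C initially; let X = conversion of C. Extent ξ = X.
Species balance: n_C = 1 − X; n_A = 8.13 − 3X; n_B = 2X; n_I = 3.26 (inert).
Summing: n_T = 12.4 − 2X.
At X = 0.841: n_C = 0.159, n_A = 5.61, n_B = 1.68, n_T = 10.7.
p_i = (n_i/n_T)·P. K_p = p_B^2 / (p_C p_A^3) = 0.000237 kPa^-2.

K_p = 0.000237 kPa^-2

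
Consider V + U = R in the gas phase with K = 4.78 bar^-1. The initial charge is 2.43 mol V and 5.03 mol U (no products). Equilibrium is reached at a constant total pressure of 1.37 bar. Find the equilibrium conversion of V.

Take 2.43 mol V as basis and let X be its fractional conversion, so ξ = 2.43X.
Mole table: n_V = 2.43 − 2.43X; n_U = 5.03 − 2.43X; n_R = 2.43X.
Total moles n_T = 7.46 − 2.43X.
With p_i = (n_i/n_T)P, K = p_R / (p_V p_U).
This yields a degree-2 equation in X; solving on (0,1), X = 0.786.

X = 0.786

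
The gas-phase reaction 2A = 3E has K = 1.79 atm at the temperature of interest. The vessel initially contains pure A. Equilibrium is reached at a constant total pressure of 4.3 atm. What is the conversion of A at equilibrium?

X = 0.383

Take 1 mol A as basis and let X be its fractional conversion, so ξ = 0.5X.
At extent ξ: n_A = 1 − X; n_E = 1.5X.
Total moles n_T = 1 + 0.5X.
y_i = n_i/n_T, p_i = y_i·P. K = p_E^3 / (p_A^2).
Equating to 1.79 atm and solving on 0 < X < 1: X = 0.383.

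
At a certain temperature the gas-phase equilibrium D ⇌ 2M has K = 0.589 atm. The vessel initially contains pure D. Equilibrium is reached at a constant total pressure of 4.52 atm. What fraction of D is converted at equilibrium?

X = 0.178

Basis: 1 mol D initially; let X = conversion of D. Extent ξ = X.
Species balance: n_D = 1 − X; n_M = 2X.
Total moles n_T = 1 + X.
Mole fractions y_i = n_i/n_T; K = p_M^2 / (p_D) with p_i = y_i·P.
Substituting and setting equal to 0.589 atm gives a polynomial in X; the root in (0,1) is X = 0.178.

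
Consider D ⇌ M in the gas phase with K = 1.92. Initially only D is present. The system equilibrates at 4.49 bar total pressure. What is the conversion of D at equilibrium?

Take 1 mol D as basis and let X be its fractional conversion, so ξ = X.
At extent ξ: n_D = 1 − X; n_M = X.
Since Δν = 0, n_T = 1 throughout.
y_i = n_i/n_T, p_i = y_i·P. K = p_M / (p_D).
This yields a degree-1 equation in X; solving on (0,1), X = 0.658.

X = 0.658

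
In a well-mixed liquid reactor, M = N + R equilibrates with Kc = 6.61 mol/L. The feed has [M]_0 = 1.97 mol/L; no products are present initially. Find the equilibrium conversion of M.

Let X = conversion of M; extent ξ = 1.97·X mol/L.
Concentrations: [M] = 1.97 − 1.97X; [N] = 1.97X; [R] = 1.97X.
Kc = [N] [R] / ([M]).
Solving Kc = 6.61 for X ∈ (0,1): X = 0.806.

X = 0.806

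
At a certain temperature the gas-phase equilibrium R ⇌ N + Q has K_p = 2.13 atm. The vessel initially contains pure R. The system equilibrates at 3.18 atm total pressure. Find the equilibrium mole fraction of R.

Basis: 1 mol R initially; let X = conversion of R. Extent ξ = X.
Species balance: n_R = 1 − X; n_N = X; n_Q = X.
n_T = Σnᵢ = 1 + X.
Mole fractions y_i = n_i/n_T; K_p = p_N p_Q / (p_R) with p_i = y_i·P.
This yields a degree-2 equation in X; solving on (0,1), X = 0.633.
Then n_R = 0.367, n_T = 1.63, so y_R = 0.224.

y_R = 0.224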